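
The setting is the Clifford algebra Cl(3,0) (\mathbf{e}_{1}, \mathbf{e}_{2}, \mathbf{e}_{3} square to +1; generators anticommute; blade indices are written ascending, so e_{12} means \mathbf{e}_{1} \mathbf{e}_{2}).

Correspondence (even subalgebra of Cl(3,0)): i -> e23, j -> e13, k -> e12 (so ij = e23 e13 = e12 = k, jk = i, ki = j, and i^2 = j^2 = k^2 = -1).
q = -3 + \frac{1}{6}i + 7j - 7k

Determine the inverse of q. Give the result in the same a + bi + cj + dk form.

In blades: q = -3 - 7 e_{12} + 7 e_{13} + \frac{1}{6} e_{23}.
With qbar = -3 + 7 e_{12} - 7 e_{13} - \frac{1}{6} e_{23} (scalar fixed, mapped units negated), q qbar = \frac{3853}{36} (the sum of squared coefficients), so q^-1 = qbar / (\frac{3853}{36}) = -\frac{108}{3853} + \frac{252}{3853} e_{12} - \frac{252}{3853} e_{13} - \frac{6}{3853} e_{23}; translating back:
Answer: -\frac{108}{3853} - \frac{6}{3853}i - \frac{252}{3853}j + \frac{252}{3853}k


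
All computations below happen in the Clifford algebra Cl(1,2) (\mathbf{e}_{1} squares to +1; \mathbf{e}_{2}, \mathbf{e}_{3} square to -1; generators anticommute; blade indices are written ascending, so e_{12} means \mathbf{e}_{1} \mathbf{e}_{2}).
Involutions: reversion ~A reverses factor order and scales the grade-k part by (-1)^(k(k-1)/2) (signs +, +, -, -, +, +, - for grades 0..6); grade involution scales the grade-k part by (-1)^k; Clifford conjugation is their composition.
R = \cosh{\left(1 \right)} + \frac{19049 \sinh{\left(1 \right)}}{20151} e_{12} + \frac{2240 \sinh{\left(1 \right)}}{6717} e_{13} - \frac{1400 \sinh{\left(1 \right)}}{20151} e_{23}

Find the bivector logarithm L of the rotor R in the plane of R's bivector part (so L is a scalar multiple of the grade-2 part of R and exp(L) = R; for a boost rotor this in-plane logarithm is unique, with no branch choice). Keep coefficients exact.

The scalar part of R is \cosh{\left(1 \right)}, which fixes the rapidity magnitude through cosh (cosh is even, so it cannot fix the sign — the bivector part carries that); dividing the bivector part by sinh of the rapidity gives the plane, and L = rapidity * plane, where the joint sign ambiguity of (rapidity, plane) cancels in the product.
Concretely: cosh(rapidity) = \cosh{\left(1 \right)} gives rapidity = ±1, and since rapidity/sinh(rapidity) is even the sign is immaterial: L = (rapidity/sinh(rapidity)) * <R>_2 = (\frac{1}{\sinh{\left(1 \right)}}) * <R>_2.
Answer: \frac{19049}{20151} e_{12} + \frac{2240}{6717} e_{13} - \frac{1400}{20151} e_{23}


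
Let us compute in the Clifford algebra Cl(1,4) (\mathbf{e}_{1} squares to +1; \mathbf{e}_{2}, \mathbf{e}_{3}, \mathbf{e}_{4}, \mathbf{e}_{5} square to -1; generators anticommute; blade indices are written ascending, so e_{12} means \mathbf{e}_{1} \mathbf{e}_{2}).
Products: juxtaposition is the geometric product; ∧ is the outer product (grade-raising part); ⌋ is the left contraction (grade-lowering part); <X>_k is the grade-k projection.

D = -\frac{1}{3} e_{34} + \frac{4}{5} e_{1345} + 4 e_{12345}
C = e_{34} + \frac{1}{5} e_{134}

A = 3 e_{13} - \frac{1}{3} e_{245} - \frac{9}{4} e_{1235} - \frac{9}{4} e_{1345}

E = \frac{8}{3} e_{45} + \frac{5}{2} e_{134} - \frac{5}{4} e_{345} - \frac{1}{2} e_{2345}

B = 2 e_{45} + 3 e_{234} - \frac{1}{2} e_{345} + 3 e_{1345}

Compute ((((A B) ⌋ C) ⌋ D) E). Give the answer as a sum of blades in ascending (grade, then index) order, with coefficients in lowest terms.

step 1: \frac{27}{4} + \frac{9}{8} e_{1} + \frac{2}{3} e_{2} + \frac{9}{2} e_{13} - \frac{1}{6} e_{23} + \frac{27}{4} e_{24} + e_{35} + 9 e_{45} - e_{123} + \frac{81}{8} e_{124} - \frac{27}{4} e_{125} - \frac{21}{4} e_{145} - \frac{9}{2} e_{1234} + 6 e_{1345}
step 2: \frac{9}{10} e_{4} + \frac{279}{40} e_{34} + \frac{27}{20} e_{134}
step 3: \frac{93}{40} - \frac{3}{10} e_{3} - \frac{27}{25} e_{5} - \frac{279}{50} e_{15} - \frac{27}{5} e_{25} - \frac{279}{10} e_{125} - \frac{18}{25} e_{135} + \frac{18}{5} e_{1235}
step 4: -\frac{72}{25} e_{4} - \frac{1293}{100} e_{14} - \frac{72}{5} e_{24} - \frac{81}{20} e_{34} + \frac{61}{8} e_{45} - \frac{3927}{50} e_{124} - \frac{6813}{400} e_{134} - \frac{621}{100} e_{234} + \frac{183}{20} e_{245} + \frac{1639}{160} e_{345} - \frac{4497}{200} e_{1234} + \frac{27}{10} e_{1345} - \frac{5673}{80} e_{2345} - \frac{27}{2} e_{12345}
Answer: -\frac{72}{25} e_{4} - \frac{1293}{100} e_{14} - \frac{72}{5} e_{24} - \frac{81}{20} e_{34} + \frac{61}{8} e_{45} - \frac{3927}{50} e_{124} - \frac{6813}{400} e_{134} - \frac{621}{100} e_{234} + \frac{183}{20} e_{245} + \frac{1639}{160} e_{345} - \frac{4497}{200} e_{1234} + \frac{27}{10} e_{1345} - \frac{5673}{80} e_{2345} - \frac{27}{2} e_{12345}


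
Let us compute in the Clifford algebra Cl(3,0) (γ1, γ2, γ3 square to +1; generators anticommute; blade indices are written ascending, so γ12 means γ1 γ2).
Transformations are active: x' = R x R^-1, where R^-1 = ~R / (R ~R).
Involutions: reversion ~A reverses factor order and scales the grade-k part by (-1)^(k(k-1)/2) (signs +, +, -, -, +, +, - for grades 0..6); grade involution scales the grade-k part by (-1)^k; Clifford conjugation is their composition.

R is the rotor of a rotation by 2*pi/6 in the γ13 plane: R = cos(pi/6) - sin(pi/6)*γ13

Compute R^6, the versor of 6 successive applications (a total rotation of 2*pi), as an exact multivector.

Because a rotor carries half the rotation angle, composing 6 copies of this γ13-plane rotor multiplies the phase: 6*(pi/6) = pi, hence R^6 = cos(pi) - sin(pi)*γ13.
cos(pi) = -1 and sin(pi) = 0, so R^6 = -1. The total rotation 2*pi is 1 full turn, so every vector returns to itself, yet the rotor is -1, on the OTHER sheet of the double cover (an odd number of 2*pi turns).
Answer: -1


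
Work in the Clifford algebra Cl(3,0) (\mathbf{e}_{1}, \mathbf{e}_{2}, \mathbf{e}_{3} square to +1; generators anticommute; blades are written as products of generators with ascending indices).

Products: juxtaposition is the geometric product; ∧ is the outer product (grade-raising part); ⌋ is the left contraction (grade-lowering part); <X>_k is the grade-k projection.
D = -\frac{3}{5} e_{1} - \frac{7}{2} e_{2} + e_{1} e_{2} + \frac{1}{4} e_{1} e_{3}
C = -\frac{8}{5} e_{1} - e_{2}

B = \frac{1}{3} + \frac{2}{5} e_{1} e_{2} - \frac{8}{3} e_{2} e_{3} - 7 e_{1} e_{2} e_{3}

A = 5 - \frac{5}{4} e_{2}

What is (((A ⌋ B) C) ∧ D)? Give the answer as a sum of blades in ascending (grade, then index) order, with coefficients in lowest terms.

step 1: \frac{5}{3} + \frac{1}{2} e_{1} + \frac{10}{3} e_{3} + 2 e_{1} e_{2} - \frac{35}{4} e_{1} e_{3} - \frac{40}{3} e_{2} e_{3} - 35 e_{1} e_{2} e_{3}
step 2: -\frac{4}{5} - \frac{14}{3} e_{1} + \frac{23}{15} e_{2} - \frac{82}{3} e_{3} - \frac{1}{2} e_{1} e_{2} - \frac{89}{3} e_{1} e_{3} + \frac{178}{3} e_{2} e_{3} + \frac{151}{12} e_{1} e_{2} e_{3}
step 3: \frac{12}{25} e_{1} + \frac{14}{5} e_{2} + \frac{1234}{75} e_{1} e_{2} - \frac{83}{5} e_{1} e_{3} - \frac{287}{3} e_{2} e_{3} - \frac{3343}{20} e_{1} e_{2} e_{3}
Answer: \frac{12}{25} e_{1} + \frac{14}{5} e_{2} + \frac{1234}{75} e_{1} e_{2} - \frac{83}{5} e_{1} e_{3} - \frac{287}{3} e_{2} e_{3} - \frac{3343}{20} e_{1} e_{2} e_{3}


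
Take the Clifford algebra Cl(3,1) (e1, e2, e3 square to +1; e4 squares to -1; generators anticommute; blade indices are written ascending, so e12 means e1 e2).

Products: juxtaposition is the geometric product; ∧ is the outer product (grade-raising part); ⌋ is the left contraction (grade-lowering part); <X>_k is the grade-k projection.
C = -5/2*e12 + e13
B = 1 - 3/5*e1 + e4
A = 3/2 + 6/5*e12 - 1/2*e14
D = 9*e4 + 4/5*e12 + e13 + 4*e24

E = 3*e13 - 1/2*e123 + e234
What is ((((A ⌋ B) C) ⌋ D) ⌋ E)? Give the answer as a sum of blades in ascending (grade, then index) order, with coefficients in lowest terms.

step 1: 3/2 - 9/10*e1 + 3/2*e4
step 2: 9/4*e2 - 9/10*e3 - 15/4*e12 + 3/2*e13 - 15/4*e124 + 3/2*e134
step 3: 3/2 - 9/10*e1 + 9*e4
step 4: -27/10*e3 + 9/2*e13 - 171/20*e23 - 3/4*e123 + 3/2*e234
Answer: -27/10*e3 + 9/2*e13 - 171/20*e23 - 3/4*e123 + 3/2*e234


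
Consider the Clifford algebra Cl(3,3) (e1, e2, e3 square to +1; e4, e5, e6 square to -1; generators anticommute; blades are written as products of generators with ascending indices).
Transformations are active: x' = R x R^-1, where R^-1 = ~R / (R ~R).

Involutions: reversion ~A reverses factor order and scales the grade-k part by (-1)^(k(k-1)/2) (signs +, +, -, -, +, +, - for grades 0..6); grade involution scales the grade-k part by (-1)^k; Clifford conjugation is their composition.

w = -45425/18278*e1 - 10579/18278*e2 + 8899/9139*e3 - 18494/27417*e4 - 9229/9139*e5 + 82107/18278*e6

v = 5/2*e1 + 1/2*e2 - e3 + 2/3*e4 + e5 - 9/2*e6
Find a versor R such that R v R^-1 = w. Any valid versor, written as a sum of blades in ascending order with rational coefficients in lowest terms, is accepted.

Here q(v) = q(w) = -511/36; the classical choice R = v + w = 135/9139*e1 - 720/9139*e2 - 240/9139*e3 - 72/9139*e4 - 90/9139*e5 - 72/9139*e6 then realises v -> w under the sandwich.
Answer: 135/9139*e1 - 720/9139*e2 - 240/9139*e3 - 72/9139*e4 - 90/9139*e5 - 72/9139*e6


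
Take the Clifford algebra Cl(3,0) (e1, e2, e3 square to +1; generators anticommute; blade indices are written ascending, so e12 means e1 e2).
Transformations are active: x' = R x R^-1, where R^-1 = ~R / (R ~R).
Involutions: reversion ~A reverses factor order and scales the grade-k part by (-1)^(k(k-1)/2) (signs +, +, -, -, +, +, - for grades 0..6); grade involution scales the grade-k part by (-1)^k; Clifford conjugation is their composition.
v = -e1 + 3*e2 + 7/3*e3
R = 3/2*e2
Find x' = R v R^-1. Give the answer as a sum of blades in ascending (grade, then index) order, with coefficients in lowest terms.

~R = 3/2*e2, and R ~R = 9/4, so R^-1 = ~R / (9/4).
R v = 9/2 + 3/2*e12 + 7/2*e23
Answer: e1 + 3*e2 - 7/3*e3


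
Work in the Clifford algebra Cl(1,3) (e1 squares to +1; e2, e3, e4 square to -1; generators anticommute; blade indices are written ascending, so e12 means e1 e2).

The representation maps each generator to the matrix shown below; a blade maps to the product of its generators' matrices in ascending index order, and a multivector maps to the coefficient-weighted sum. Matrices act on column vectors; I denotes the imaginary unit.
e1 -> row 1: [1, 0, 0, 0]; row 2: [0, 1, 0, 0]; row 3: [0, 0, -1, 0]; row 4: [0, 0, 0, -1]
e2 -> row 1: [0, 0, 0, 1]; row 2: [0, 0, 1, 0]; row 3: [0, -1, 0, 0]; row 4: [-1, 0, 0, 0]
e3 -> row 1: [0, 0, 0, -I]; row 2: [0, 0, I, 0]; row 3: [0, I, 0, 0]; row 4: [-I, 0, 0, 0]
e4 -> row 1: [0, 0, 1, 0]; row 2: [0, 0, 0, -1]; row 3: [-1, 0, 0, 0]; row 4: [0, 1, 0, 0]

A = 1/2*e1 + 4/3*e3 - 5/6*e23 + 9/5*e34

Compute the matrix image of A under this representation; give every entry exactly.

Bivector images (products of the table entries): rho(e23) = rho(e2)rho(e3) = row 1: [-I, 0, 0, 0]; row 2: [0, I, 0, 0]; row 3: [0, 0, -I, 0]; row 4: [0, 0, 0, I]; rho(e34) = rho(e3)rho(e4) = row 1: [0, -I, 0, 0]; row 2: [-I, 0, 0, 0]; row 3: [0, 0, 0, -I]; row 4: [0, 0, -I, 0].
M = (1/2)*rho(e1) + (4/3)*rho(e3) + (-5/6)*rho(e23) + (9/5)*rho(e34), summed entrywise:
Answer: row 1: [1/2 + 5*I/6, -9*I/5, 0, -4*I/3]; row 2: [-9*I/5, 1/2 - 5*I/6, 4*I/3, 0]; row 3: [0, 4*I/3, -1/2 + 5*I/6, -9*I/5]; row 4: [-4*I/3, 0, -9*I/5, -1/2 - 5*I/6]


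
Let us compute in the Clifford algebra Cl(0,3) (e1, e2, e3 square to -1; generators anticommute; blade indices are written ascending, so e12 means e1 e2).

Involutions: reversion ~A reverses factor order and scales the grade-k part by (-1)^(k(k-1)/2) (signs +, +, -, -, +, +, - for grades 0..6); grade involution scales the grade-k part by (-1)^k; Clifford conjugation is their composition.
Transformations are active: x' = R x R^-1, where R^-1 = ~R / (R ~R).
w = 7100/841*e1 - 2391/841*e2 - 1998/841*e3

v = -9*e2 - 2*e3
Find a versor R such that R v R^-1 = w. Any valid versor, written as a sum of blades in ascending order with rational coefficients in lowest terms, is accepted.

The midline construction: v and w both square to -85, so reflecting in their sum 7100/841*e1 - 9960/841*e2 - 3680/841*e3 exchanges them.
Answer: 7100/841*e1 - 9960/841*e2 - 3680/841*e3


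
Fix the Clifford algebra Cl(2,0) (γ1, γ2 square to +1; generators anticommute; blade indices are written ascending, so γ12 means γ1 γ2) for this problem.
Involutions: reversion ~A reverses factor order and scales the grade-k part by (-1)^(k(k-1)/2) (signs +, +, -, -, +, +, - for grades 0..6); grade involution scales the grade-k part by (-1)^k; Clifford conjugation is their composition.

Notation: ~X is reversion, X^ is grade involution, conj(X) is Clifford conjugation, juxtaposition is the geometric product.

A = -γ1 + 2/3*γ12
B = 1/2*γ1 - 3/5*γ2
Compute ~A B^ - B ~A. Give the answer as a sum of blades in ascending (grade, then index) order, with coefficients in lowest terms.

first term: 1/2 - 2/5*γ1 - 1/3*γ2 - 3/5*γ12
second term: -1/2 - 2/5*γ1 - 1/3*γ2 - 3/5*γ12
Answer: 1


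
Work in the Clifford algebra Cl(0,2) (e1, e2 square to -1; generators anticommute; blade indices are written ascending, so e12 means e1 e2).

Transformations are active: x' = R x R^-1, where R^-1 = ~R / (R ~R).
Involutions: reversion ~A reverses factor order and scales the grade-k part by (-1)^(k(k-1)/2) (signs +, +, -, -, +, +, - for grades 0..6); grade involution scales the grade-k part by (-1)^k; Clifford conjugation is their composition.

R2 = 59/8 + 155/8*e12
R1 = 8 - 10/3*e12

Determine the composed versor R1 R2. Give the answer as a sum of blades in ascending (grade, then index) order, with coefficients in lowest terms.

Distribute over the terms of R1 (each basis-blade product reordered to ascending indices, repeated generators contracted through their squares):
(8) R2 = 59 + 155*e12
(-10/3*e12) R2 = 775/12 - 295/12*e12
Summing the partial products and collecting blades:
Answer: 1483/12 + 1565/12*e12


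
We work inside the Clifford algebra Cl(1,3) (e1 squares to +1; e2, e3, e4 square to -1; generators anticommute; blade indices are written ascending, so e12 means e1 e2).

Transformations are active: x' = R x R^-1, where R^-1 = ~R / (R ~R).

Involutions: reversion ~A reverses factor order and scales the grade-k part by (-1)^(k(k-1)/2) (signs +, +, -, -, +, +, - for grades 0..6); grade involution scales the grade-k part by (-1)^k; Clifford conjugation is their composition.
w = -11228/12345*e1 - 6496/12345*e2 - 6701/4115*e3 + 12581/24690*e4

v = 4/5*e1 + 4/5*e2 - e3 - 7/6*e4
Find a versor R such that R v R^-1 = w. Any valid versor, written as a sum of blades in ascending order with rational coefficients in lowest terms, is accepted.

Key observation: q(v) = q(w) = -85/36 (sandwiches preserve the norm), so R = v + w = -1352/12345*e1 + 676/2469*e2 - 10816/4115*e3 - 2704/4115*e4 works whenever it is invertible — the component of v along it is kept and (v - w)/2 reverses, sending v to w.
Answer: -1352/12345*e1 + 676/2469*e2 - 10816/4115*e3 - 2704/4115*e4


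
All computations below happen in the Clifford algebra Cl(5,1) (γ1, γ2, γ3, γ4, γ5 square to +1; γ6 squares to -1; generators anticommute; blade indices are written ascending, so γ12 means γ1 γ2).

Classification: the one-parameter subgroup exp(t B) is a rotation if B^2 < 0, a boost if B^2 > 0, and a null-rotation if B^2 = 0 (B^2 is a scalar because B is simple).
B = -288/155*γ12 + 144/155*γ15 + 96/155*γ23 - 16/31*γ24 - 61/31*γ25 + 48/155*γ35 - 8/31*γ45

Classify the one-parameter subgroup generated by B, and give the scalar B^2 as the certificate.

B^2 term by term: the squares give (-288/155)^2*(γ12)^2 + (144/155)^2*(γ15)^2 + (96/155)^2*(γ23)^2 + (-16/31)^2*(γ24)^2 + (-61/31)^2*(γ25)^2 + (48/155)^2*(γ35)^2 + (-8/31)^2*(γ45)^2 = 82944/24025*(-1) + 20736/24025*(-1) + 9216/24025*(-1) + 256/961*(-1) + 3721/961*(-1) + 2304/24025*(-1) + 64/961*(-1) = -9 (each basis 2-blade squares to minus the product of its generators' squares); cross terms between blades sharing an index anticommute and cancel; the commuting (index-disjoint) pairs give grade-4 terms 2*c*c'*(blade product), which cancel blade by blade — γ1235: -27648/24025 + 27648/24025 = 0; γ1245: 4608/4805 - 4608/4805 = 0; γ2345: -1536/4805 + 1536/4805 = 0 — confirming B is simple. So B^2 = -9.
Answer: rotation, certificate B^2 = -9. The invariant at work: B^2 = -9 is unchanged by conjugation, hence its sign classifies the subgroup whatever basis B is written in.


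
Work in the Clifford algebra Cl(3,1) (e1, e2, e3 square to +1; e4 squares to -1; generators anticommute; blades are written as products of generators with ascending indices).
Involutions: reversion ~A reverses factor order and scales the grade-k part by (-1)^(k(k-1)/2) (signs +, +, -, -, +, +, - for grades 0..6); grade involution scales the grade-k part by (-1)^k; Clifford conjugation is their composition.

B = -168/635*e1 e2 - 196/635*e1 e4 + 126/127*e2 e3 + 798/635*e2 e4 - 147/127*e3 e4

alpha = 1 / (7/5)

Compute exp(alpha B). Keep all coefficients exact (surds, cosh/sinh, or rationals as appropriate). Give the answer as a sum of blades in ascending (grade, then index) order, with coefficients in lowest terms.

B^2 term by term: the squares give (-168/635)^2*(e1 e2)^2 + (-196/635)^2*(e1 e4)^2 + (126/127)^2*(e2 e3)^2 + (798/635)^2*(e2 e4)^2 + (-147/127)^2*(e3 e4)^2 = 28224/403225*(-1) + 38416/403225*(+1) + 15876/16129*(-1) + 636804/403225*(+1) + 21609/16129*(+1) = 49/25 (each basis 2-blade squares to minus the product of its generators' squares); cross terms between blades sharing an index anticommute and cancel; the commuting (index-disjoint) pairs give grade-4 terms 2*c*c'*(blade product), which cancel blade by blade — e1 e2 e3 e4: 49392/80645 - 49392/80645 = 0 — confirming B is simple. So B^2 = 49/25.
B^2 = 49/25 — hyperbolic case — the even/odd split gives cosh and sinh: l = 7/5, alpha*l = 1, so exp(alpha B) = cosh(1) + (sinh(1)/(7/5))*B = cosh(1) + (5*sinh(1)/7)*B.
Answer: cosh(1) - 24*sinh(1)/127*e1 e2 - 28*sinh(1)/127*e1 e4 + 90*sinh(1)/127*e2 e3 + 114*sinh(1)/127*e2 e4 - 105*sinh(1)/127*e3 e4


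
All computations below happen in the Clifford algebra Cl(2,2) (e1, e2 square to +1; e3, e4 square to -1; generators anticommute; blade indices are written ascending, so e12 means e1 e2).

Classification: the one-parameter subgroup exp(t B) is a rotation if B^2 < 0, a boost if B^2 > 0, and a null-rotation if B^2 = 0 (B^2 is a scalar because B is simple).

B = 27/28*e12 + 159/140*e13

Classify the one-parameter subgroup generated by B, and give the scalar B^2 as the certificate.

B^2 term by term: the squares give (27/28)^2*(e12)^2 + (159/140)^2*(e13)^2 = 729/784*(-1) + 25281/19600*(+1) = 9/25 (each basis 2-blade squares to minus the product of its generators' squares); cross terms between blades sharing an index anticommute and cancel. So B^2 = 9/25.
Answer: boost, certificate B^2 = 9/25. The invariant at work: B^2 = 9/25 is unchanged by conjugation, hence its sign classifies the subgroup whatever basis B is written in.


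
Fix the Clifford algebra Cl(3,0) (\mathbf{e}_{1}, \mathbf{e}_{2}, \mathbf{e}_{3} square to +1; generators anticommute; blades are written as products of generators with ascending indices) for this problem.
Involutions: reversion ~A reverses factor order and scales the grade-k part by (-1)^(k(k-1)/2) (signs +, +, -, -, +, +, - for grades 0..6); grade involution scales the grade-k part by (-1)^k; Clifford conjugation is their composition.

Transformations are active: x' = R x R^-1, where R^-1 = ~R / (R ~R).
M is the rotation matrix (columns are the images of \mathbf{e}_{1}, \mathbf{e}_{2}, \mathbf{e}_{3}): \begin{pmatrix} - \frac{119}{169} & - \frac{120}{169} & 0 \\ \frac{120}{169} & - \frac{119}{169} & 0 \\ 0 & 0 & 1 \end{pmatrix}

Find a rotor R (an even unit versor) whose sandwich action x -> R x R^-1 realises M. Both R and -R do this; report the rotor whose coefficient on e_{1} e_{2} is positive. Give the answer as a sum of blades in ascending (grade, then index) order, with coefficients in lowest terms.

Method: write R = a + b12*e_{1} e_{2} + b13*e_{1} e_{3} + b23*e_{2} e_{3} with a^2 + b12^2 + b13^2 + b23^2 = 1 (so R^-1 = ~R). Expanding the columns R e_j ~R gives tr M = 4a^2 - 1 and, from the antisymmetric part, M21 - M12 = -4a*b12, M13 - M31 = 4a*b13, M32 - M23 = -4a*b23.
Here tr M = -\frac{69}{169}, so a^2 = (1 + tr M)/4 = \frac{25}{169} and a = ±\frac{5}{13}. Taking a = \frac{5}{13}: M21 - M12 = \frac{240}{169}, M13 - M31 = 0, M32 - M23 = 0, giving b12 = -\frac{12}{13}, b13 = 0, b23 = 0, i.e. R = \frac{5}{13} - \frac{12}{13} e_{1} e_{2}.
Its e_{1} e_{2} coefficient is negative, so report the other preimage -R.
Answer: -\frac{5}{13} + \frac{12}{13} e_{1} e_{2}. Key observation: the double cover Spin(3) -> SO(3) sends R and -R to the same matrix (trace -\frac{69}{169} here), so the stated sign of the e_{1} e_{2} coefficient is what selects one sheet.


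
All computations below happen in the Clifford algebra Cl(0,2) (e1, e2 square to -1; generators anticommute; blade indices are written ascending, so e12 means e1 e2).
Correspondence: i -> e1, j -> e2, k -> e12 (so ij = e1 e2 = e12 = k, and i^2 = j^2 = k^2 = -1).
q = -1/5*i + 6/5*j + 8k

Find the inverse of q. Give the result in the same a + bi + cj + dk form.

In blades: q = -1/5*e1 + 6/5*e2 + 8*e12.
With qbar = 1/5*e1 - 6/5*e2 - 8*e12 (scalar fixed, mapped units negated), q qbar = 1637/25 (the sum of squared coefficients), so q^-1 = qbar / (1637/25) = 5/1637*e1 - 30/1637*e2 - 200/1637*e12; translating back:
Answer: 5/1637*i - 30/1637*j - 200/1637*k


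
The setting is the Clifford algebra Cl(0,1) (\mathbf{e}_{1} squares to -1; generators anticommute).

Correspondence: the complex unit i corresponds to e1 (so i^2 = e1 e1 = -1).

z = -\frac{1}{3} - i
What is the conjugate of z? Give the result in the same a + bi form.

In blades: z = -\frac{1}{3} - e_{1}.
Conjugation here is Clifford conjugation: the scalar is fixed and the grade-1 and grade-2 blades all flip sign, giving -\frac{1}{3} + e_{1}; translating back:
Answer: -\frac{1}{3} + i


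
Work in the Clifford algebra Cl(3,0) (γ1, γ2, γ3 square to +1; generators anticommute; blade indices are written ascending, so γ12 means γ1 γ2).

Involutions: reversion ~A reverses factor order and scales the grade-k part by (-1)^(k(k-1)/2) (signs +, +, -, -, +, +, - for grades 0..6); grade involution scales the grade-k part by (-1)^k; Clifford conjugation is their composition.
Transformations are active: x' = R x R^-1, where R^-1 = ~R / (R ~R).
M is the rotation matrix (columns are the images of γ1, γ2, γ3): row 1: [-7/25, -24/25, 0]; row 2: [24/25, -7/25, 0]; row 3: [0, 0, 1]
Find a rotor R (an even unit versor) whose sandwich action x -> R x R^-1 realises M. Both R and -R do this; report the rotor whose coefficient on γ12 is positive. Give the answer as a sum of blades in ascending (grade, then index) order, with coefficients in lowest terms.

Method: write R = a + b12*γ12 + b13*γ13 + b23*γ23 with a^2 + b12^2 + b13^2 + b23^2 = 1 (so R^-1 = ~R). Expanding the columns R e_j ~R gives tr M = 4a^2 - 1 and, from the antisymmetric part, M21 - M12 = -4a*b12, M13 - M31 = 4a*b13, M32 - M23 = -4a*b23.
Here tr M = 11/25, so a^2 = (1 + tr M)/4 = 9/25 and a = ±3/5. Taking a = 3/5: M21 - M12 = 48/25, M13 - M31 = 0, M32 - M23 = 0, giving b12 = -4/5, b13 = 0, b23 = 0, i.e. R = 3/5 - 4/5*γ12.
Its γ12 coefficient is negative, so report the other preimage -R.
Answer: -3/5 + 4/5*γ12. Key observation: the double cover Spin(3) -> SO(3) sends R and -R to the same matrix (trace 11/25 here), so the stated sign of the γ12 coefficient is what selects one sheet.


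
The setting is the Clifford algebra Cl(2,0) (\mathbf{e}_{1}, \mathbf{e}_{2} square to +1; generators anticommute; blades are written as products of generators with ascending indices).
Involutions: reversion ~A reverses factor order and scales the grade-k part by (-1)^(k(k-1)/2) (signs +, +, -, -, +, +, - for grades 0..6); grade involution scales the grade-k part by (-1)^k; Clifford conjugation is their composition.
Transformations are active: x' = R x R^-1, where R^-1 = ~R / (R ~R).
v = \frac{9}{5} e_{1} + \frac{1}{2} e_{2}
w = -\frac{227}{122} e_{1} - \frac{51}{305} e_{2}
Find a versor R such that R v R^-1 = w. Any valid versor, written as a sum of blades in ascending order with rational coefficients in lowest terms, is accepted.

Equal squares first: v^2 = w^2 = \frac{349}{100}. Then v + w = -\frac{37}{610} e_{1} + \frac{203}{610} e_{2} is a versor taking v to w, provided it is invertible.
Answer: -\frac{37}{610} e_{1} + \frac{203}{610} e_{2}


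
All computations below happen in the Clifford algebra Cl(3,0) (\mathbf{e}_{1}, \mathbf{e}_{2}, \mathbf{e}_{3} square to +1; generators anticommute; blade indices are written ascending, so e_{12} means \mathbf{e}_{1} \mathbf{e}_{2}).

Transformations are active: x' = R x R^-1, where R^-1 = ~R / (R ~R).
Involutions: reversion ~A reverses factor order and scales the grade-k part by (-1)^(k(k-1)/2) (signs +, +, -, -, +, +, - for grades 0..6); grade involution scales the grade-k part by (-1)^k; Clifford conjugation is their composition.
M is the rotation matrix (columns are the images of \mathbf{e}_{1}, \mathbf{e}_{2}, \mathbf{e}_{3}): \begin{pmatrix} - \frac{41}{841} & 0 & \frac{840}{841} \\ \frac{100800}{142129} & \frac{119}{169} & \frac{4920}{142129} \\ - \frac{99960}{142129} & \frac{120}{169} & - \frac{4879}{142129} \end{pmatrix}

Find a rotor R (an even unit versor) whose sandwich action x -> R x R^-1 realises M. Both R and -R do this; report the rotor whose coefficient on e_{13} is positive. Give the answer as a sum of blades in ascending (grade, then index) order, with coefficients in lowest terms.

Method: write R = a + b12*e_{12} + b13*e_{13} + b23*e_{23} with a^2 + b12^2 + b13^2 + b23^2 = 1 (so R^-1 = ~R). Expanding the columns R e_j ~R gives tr M = 4a^2 - 1 and, from the antisymmetric part, M21 - M12 = -4a*b12, M13 - M31 = 4a*b13, M32 - M23 = -4a*b23.
Here tr M = \frac{88271}{142129}, so a^2 = (1 + tr M)/4 = \frac{57600}{142129} and a = ±\frac{240}{377}. Taking a = \frac{240}{377}: M21 - M12 = \frac{100800}{142129}, M13 - M31 = \frac{241920}{142129}, M32 - M23 = \frac{96000}{142129}, giving b12 = -\frac{105}{377}, b13 = \frac{252}{377}, b23 = -\frac{100}{377}, i.e. R = \frac{240}{377} - \frac{105}{377} e_{12} + \frac{252}{377} e_{13} - \frac{100}{377} e_{23}.
Its e_{13} coefficient is already positive.
Answer: \frac{240}{377} - \frac{105}{377} e_{12} + \frac{252}{377} e_{13} - \frac{100}{377} e_{23}. Sheet selection: the two-to-one cover makes ±R indistinguishable at the matrix level (trace \frac{88271}{142129}), so uniqueness comes from the required sign on e_{13}.


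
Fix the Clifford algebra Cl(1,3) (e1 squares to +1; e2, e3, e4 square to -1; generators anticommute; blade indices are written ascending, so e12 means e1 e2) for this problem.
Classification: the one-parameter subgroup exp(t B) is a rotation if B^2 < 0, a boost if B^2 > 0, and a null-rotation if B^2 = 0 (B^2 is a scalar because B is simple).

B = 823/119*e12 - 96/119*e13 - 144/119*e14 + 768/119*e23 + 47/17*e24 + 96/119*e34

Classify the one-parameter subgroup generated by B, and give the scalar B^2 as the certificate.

B^2 term by term: the squares give (823/119)^2*(e12)^2 + (-96/119)^2*(e13)^2 + (-144/119)^2*(e14)^2 + (768/119)^2*(e23)^2 + (47/17)^2*(e24)^2 + (96/119)^2*(e34)^2 = 677329/14161*(+1) + 9216/14161*(+1) + 20736/14161*(+1) + 589824/14161*(-1) + 2209/289*(-1) + 9216/14161*(-1) = 0 (each basis 2-blade squares to minus the product of its generators' squares); cross terms between blades sharing an index anticommute and cancel; the commuting (index-disjoint) pairs give grade-4 terms 2*c*c'*(blade product), which cancel blade by blade — e1234: 158016/14161 + 9024/2023 - 221184/14161 = 0 — confirming B is simple. So B^2 = 0.
Answer: null-rotation, certificate B^2 = 0. One invariant decides it: the square 0 survives every conjugation, and its sign is exactly the classification.


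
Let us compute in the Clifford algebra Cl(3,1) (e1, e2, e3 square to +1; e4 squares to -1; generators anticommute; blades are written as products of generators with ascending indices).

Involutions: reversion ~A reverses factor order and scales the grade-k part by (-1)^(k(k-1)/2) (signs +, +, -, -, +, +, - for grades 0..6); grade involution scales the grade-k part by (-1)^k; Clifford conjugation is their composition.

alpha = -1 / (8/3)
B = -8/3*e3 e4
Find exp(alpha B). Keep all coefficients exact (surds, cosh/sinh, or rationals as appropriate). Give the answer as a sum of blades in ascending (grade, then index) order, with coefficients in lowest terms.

B^2 = (-8/3)^2*(e3 e4)^2 = 64/9*(+1) = 64/9 (a basis 2-blade squares to minus the product of its generators' squares).
B^2 = 64/9 — the series telescopes hyperbolically here: l = 8/3, alpha*l = -1, so exp(alpha B) = cosh(-1) + (sinh(-1)/(8/3))*B = cosh(1) + (-3*sinh(1)/8)*B.
Answer: cosh(1) + sinh(1)*e3 e4


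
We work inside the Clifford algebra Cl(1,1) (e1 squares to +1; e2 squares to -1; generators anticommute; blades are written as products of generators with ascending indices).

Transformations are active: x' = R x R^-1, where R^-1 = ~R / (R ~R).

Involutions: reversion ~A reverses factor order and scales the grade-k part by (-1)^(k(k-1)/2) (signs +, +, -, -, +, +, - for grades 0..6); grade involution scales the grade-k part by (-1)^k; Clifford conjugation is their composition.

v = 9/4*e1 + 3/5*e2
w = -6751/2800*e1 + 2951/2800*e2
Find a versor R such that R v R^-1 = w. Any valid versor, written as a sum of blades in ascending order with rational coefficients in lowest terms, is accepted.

Take R = v + w = -451/2800*e1 + 4631/2800*e2. Because q(v) = q(w) = 1881/400, conjugation by R sends v exactly to w.
Answer: -451/2800*e1 + 4631/2800*e2


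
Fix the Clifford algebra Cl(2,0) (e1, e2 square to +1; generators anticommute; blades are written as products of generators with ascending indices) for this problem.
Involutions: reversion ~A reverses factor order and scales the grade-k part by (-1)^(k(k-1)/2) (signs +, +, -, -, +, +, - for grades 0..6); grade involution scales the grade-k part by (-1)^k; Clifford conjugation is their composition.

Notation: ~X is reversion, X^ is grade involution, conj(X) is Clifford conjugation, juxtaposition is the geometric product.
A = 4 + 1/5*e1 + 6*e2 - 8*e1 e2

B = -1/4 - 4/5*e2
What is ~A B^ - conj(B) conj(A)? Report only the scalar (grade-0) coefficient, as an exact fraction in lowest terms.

first term: 19/5 + 127/20*e1 + 17/10*e2 - 46/25*e1 e2
second term: -29/5 - 127/20*e1 + 47/10*e2 - 46/25*e1 e2
Answer: 48/5


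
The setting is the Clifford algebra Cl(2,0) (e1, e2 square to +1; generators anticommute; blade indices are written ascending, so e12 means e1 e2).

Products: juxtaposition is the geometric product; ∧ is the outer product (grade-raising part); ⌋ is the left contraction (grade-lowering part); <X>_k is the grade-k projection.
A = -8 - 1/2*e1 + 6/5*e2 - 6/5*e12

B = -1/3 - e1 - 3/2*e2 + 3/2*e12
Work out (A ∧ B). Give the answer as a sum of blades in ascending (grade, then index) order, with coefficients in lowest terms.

step 1: 8/3 + 49/6*e1 + 58/5*e2 - 193/20*e12
Answer: 8/3 + 49/6*e1 + 58/5*e2 - 193/20*e12


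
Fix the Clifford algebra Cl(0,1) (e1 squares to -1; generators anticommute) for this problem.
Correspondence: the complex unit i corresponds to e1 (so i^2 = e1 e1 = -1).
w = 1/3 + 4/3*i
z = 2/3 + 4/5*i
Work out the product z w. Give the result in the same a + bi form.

In blades: z = 2/3 + 4/5*e1, w = 1/3 + 4/3*e1.
Distribute z over w term by term (generator squares from the signature, products reordered to ascending indices): (2/3)*w = 2/9 + 8/9*e1; (4/5*e1)*w = -16/15 + 4/15*e1.
Sum: -38/45 + 52/45*e1; translating back through the correspondence:
Answer: -38/45 + 52/45*i


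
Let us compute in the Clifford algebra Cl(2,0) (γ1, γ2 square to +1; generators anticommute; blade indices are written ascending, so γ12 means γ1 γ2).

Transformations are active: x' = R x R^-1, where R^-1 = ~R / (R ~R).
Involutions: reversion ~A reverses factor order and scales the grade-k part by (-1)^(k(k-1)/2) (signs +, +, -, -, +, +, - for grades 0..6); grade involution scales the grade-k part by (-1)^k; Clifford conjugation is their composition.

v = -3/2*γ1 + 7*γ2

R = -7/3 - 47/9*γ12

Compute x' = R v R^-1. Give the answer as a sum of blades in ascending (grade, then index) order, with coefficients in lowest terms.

~R = -7/3 + 47/9*γ12, and R ~R = 2650/81, so R^-1 = ~R / (2650/81).
R v = -595/18*γ1 - 145/6*γ2
Answer: 1647/265*γ1 - 1883/530*γ2


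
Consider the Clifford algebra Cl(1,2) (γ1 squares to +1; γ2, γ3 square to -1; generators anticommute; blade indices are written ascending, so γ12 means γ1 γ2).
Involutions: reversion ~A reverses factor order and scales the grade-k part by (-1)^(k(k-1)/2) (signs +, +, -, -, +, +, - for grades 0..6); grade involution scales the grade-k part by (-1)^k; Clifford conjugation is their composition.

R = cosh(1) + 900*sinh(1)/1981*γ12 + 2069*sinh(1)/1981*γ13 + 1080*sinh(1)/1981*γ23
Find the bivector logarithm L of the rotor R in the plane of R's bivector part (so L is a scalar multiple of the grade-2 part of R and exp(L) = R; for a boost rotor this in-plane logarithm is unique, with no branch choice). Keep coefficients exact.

The scalar part of R is cosh(1), which fixes the rapidity magnitude through cosh (cosh is even, so it cannot fix the sign — the bivector part carries that); dividing the bivector part by sinh of the rapidity gives the plane, and L = rapidity * plane, where the joint sign ambiguity of (rapidity, plane) cancels in the product.
Concretely: cosh(rapidity) = cosh(1) gives rapidity = ±1, and since rapidity/sinh(rapidity) is even the sign is immaterial: L = (rapidity/sinh(rapidity)) * <R>_2 = (1/sinh(1)) * <R>_2.
Answer: 900/1981*γ12 + 2069/1981*γ13 + 1080/1981*γ23


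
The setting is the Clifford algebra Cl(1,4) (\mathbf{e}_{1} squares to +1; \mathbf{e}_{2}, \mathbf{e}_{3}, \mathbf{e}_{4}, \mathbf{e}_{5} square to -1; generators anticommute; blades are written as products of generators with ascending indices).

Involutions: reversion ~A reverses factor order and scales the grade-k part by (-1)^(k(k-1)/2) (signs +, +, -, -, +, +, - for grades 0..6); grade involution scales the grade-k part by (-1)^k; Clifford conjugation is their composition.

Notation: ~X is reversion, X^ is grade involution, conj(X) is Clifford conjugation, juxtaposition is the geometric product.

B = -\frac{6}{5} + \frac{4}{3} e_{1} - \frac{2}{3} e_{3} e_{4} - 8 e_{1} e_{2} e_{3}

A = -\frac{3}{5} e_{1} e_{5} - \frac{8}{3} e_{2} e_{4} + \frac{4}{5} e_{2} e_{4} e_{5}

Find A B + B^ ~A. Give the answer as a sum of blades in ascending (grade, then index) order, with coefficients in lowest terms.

first term: \frac{4}{5} e_{5} + \frac{18}{25} e_{1} e_{5} + \frac{16}{9} e_{2} e_{3} + \frac{16}{5} e_{2} e_{4} - \frac{32}{9} e_{1} e_{2} e_{4} - \frac{64}{3} e_{1} e_{3} e_{4} - \frac{16}{3} e_{2} e_{3} e_{5} - \frac{24}{25} e_{2} e_{4} e_{5} - \frac{16}{15} e_{1} e_{2} e_{4} e_{5} - 6 e_{1} e_{3} e_{4} e_{5}
second term: -\frac{4}{5} e_{5} - \frac{18}{25} e_{1} e_{5} + \frac{16}{9} e_{2} e_{3} - \frac{16}{5} e_{2} e_{4} - \frac{32}{9} e_{1} e_{2} e_{4} + \frac{64}{3} e_{1} e_{3} e_{4} + \frac{64}{15} e_{2} e_{3} e_{5} + \frac{24}{25} e_{2} e_{4} e_{5} + \frac{16}{15} e_{1} e_{2} e_{4} e_{5} - \frac{34}{5} e_{1} e_{3} e_{4} e_{5}
Answer: \frac{32}{9} e_{2} e_{3} - \frac{64}{9} e_{1} e_{2} e_{4} - \frac{16}{15} e_{2} e_{3} e_{5} - \frac{64}{5} e_{1} e_{3} e_{4} e_{5}


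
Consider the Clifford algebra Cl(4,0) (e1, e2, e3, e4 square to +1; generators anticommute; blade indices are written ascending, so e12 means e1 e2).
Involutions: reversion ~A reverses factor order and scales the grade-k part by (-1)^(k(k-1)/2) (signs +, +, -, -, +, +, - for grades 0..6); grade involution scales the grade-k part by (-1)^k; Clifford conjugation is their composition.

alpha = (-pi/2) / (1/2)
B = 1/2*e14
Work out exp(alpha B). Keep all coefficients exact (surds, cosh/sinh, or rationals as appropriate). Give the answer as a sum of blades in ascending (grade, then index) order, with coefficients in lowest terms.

B^2 = (1/2)^2*(e14)^2 = 1/4*(-1) = -1/4 (a basis 2-blade squares to minus the product of its generators' squares).
B^2 = -1/4 — circular case — the even/odd split gives cos and sin: l = 1/2, alpha*l = -pi/2, so exp(alpha B) = cos(-pi/2) + (sin(-pi/2)/(1/2))*B = 0 + (-2)*B.
Answer: -e14


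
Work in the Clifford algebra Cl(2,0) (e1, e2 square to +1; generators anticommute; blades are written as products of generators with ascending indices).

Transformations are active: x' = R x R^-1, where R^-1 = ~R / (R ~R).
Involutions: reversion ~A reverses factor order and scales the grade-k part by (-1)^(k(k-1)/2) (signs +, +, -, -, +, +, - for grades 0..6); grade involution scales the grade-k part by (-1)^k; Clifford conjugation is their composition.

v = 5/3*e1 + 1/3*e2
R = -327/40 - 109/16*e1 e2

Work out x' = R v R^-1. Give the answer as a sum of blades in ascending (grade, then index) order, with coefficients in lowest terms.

~R = -327/40 + 109/16*e1 e2, and R ~R = 724741/6400, so R^-1 = ~R / (724741/6400).
R v = -763/48*e1 + 2071/240*e2
Answer: 115/183*e1 - 289/183*e2


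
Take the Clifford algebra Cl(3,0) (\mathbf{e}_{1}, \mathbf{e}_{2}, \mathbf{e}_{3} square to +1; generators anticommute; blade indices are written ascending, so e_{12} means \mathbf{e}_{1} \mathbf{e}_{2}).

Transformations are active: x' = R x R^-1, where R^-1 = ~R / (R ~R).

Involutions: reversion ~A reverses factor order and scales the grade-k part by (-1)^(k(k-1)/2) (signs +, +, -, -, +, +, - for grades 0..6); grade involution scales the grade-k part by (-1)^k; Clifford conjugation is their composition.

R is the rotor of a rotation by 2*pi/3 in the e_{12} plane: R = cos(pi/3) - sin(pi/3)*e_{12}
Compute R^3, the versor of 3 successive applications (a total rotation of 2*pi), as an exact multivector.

Half-angle bookkeeping: 3 applications in e_{12} add up to rotor phase 3*pi/3 = \pi, so R^3 = cos(\pi) - sin(\pi)*e_{12}.
cos(\pi) = -1 and sin(\pi) = 0, so R^3 = -1. The total rotation 2*pi is 1 full turn, so every vector returns to itself, yet the rotor is -1, on the OTHER sheet of the double cover (an odd number of 2*pi turns).
Answer: -1


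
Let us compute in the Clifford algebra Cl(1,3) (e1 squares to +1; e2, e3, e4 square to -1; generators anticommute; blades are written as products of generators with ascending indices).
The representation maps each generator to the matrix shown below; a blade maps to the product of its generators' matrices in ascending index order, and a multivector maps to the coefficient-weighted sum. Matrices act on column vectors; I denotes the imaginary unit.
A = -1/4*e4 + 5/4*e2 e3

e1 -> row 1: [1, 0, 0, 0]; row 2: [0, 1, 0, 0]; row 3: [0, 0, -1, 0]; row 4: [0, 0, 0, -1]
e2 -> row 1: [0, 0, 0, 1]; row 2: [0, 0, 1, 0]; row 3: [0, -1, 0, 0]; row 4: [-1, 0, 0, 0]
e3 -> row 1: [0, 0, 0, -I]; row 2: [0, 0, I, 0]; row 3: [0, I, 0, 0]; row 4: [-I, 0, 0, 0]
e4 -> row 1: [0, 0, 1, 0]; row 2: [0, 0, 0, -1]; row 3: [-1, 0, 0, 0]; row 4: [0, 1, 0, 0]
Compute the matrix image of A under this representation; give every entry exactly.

Bivector images (products of the table entries): rho(e2 e3) = rho(e2)rho(e3) = row 1: [-I, 0, 0, 0]; row 2: [0, I, 0, 0]; row 3: [0, 0, -I, 0]; row 4: [0, 0, 0, I].
M = (-1/4)*rho(e4) + (5/4)*rho(e2 e3), summed entrywise:
Answer: row 1: [-5*I/4, 0, -1/4, 0]; row 2: [0, 5*I/4, 0, 1/4]; row 3: [1/4, 0, -5*I/4, 0]; row 4: [0, -1/4, 0, 5*I/4]


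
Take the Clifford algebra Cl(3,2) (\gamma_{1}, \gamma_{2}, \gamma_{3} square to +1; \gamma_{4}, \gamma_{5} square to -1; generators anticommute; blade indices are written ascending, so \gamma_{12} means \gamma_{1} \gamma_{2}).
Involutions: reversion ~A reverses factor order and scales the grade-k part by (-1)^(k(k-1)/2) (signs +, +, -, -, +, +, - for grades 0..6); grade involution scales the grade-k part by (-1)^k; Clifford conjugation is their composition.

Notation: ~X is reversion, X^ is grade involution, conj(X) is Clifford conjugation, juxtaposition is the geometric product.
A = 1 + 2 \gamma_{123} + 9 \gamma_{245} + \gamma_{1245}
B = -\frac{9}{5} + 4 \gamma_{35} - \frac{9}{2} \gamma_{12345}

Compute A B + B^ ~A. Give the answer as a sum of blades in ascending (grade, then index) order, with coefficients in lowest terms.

first term: -\frac{9}{5} - \frac{9}{2} \gamma_{3} - \frac{81}{2} \gamma_{13} + 4 \gamma_{35} + 9 \gamma_{45} - \frac{18}{5} \gamma_{123} + 8 \gamma_{125} - 36 \gamma_{234} - \frac{81}{5} \gamma_{245} - 4 \gamma_{1234} - \frac{9}{5} \gamma_{1245} - \frac{9}{2} \gamma_{12345}
second term: -\frac{9}{5} + \frac{9}{2} \gamma_{3} - \frac{81}{2} \gamma_{13} + 4 \gamma_{35} + 9 \gamma_{45} + \frac{18}{5} \gamma_{123} + 8 \gamma_{125} - 36 \gamma_{234} + \frac{81}{5} \gamma_{245} + 4 \gamma_{1234} - \frac{9}{5} \gamma_{1245} + \frac{9}{2} \gamma_{12345}
Answer: -\frac{18}{5} - 81 \gamma_{13} + 8 \gamma_{35} + 18 \gamma_{45} + 16 \gamma_{125} - 72 \gamma_{234} - \frac{18}{5} \gamma_{1245}
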